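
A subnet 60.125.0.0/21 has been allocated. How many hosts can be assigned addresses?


Host bits = 32 - 21 = 11
Total addresses = 2^11 = 2048
Usable = total - 2 (network and broadcast)
Usable hosts: 2046


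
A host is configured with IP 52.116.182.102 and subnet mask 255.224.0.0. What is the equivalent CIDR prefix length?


Binary: 11111111.11100000.00000000.00000000
Count leading 1s
Prefix: /11


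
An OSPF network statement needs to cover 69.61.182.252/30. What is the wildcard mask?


Subnet mask: 255.255.255.252
Wildcard = 255.255.255.255 - subnet mask
255 - 255 = 0
255 - 255 = 0
255 - 255 = 0
255 - 252 = 3
Wildcard: 0.0.0.3


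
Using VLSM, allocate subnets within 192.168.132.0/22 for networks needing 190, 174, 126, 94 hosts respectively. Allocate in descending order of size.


190 hosts -> /24 (254 usable): 192.168.132.0/24
174 hosts -> /24 (254 usable): 192.168.133.0/24
126 hosts -> /25 (126 usable): 192.168.134.0/25
94 hosts -> /25 (126 usable): 192.168.134.128/25
Allocation: 192.168.132.0/24 (190 hosts, 254 usable); 192.168.133.0/24 (174 hosts, 254 usable); 192.168.134.0/25 (126 hosts, 126 usable); 192.168.134.128/25 (94 hosts, 126 usable)


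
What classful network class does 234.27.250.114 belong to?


First octet: 234
Binary: 11101010
1110xxxx -> Class D (224-239)
Class D (multicast), default mask N/A


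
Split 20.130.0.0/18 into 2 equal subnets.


New prefix = 18 + 1 = 19
Each subnet has 8192 addresses
  20.130.0.0/19
  20.130.32.0/19
Subnets: 20.130.0.0/19, 20.130.32.0/19


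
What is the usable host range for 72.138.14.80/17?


Network: 72.138.0.0
Broadcast: 72.138.127.255
First usable = network + 1
Last usable = broadcast - 1
Range: 72.138.0.1 to 72.138.127.254


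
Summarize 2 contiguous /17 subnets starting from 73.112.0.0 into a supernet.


Original prefix: /17
Number of subnets: 2 = 2^1
New prefix = 17 - 1 = 16
Supernet: 73.112.0.0/16


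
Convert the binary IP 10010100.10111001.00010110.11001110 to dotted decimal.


10010100 = 148
10111001 = 185
00010110 = 22
11001110 = 206
IP: 148.185.22.206


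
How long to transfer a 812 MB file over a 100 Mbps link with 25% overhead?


Effective throughput = 100 * (1 - 25/100) = 75 Mbps
File size in Mb = 812 * 8 = 6496 Mb
Time = 6496 / 75
Time = 86.6133 seconds


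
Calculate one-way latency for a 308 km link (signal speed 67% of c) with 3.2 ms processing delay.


Speed = 0.67 * 3e5 km/s = 201000 km/s
Propagation delay = 308 / 201000 = 0.0015 s = 1.5323 ms
Processing delay = 3.2 ms
Total one-way latency = 4.7323 ms


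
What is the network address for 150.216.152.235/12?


IP:   10010110.11011000.10011000.11101011
Mask: 11111111.11110000.00000000.00000000
AND operation:
Net:  10010110.11010000.00000000.00000000
Network: 150.208.0.0/12


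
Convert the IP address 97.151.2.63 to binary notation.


97 = 01100001
151 = 10010111
2 = 00000010
63 = 00111111
Binary: 01100001.10010111.00000010.00111111


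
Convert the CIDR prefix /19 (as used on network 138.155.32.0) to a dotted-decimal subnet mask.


/19 means 19 network bits, 13 host bits
Binary: 11111111111111111110000000000000
Mask: 255.255.224.0


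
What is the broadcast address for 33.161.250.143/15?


Network: 33.160.0.0/15
Host bits = 17
Set all host bits to 1:
Broadcast: 33.161.255.255


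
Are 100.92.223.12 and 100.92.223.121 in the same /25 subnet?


Mask: 255.255.255.128
100.92.223.12 AND mask = 100.92.223.0
100.92.223.121 AND mask = 100.92.223.0
Yes, same subnet (100.92.223.0)


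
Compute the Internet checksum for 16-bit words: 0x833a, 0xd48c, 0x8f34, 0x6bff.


Sum all words (with carry folding):
+ 0x833a = 0x833a
+ 0xd48c = 0x57c7
+ 0x8f34 = 0xe6fb
+ 0x6bff = 0x52fb
One's complement: ~0x52fb
Checksum = 0xad04


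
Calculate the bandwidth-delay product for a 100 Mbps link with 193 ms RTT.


BDP = bandwidth * RTT
= 100 Mbps * 193 ms
= 100 * 1e6 * 193 / 1000 bits
= 19300000 bits
= 2412500 bytes
= 2355.957 KB
BDP = 19300000 bits (2412500 bytes)


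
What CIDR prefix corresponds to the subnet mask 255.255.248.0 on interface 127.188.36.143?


Binary: 11111111.11111111.11111000.00000000
Count leading 1s
Prefix: /21


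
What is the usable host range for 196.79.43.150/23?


Network: 196.79.42.0
Broadcast: 196.79.43.255
First usable = network + 1
Last usable = broadcast - 1
Range: 196.79.42.1 to 196.79.43.254


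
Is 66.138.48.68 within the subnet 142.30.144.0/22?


Subnet network: 142.30.144.0
Test IP AND mask: 66.138.48.0
No, 66.138.48.68 is not in 142.30.144.0/22


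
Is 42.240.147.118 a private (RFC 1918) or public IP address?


RFC 1918 private ranges:
  10.0.0.0/8 (10.0.0.0 - 10.255.255.255)
  172.16.0.0/12 (172.16.0.0 - 172.31.255.255)
  192.168.0.0/16 (192.168.0.0 - 192.168.255.255)
Public (not in any RFC 1918 range)


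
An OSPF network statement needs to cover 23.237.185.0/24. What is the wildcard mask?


Subnet mask: 255.255.255.0
Wildcard = 255.255.255.255 - subnet mask
255 - 255 = 0
255 - 255 = 0
255 - 255 = 0
255 - 0 = 255
Wildcard: 0.0.0.255


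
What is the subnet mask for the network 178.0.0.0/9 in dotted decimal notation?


/9 means 9 network bits, 23 host bits
Binary: 11111111100000000000000000000000
Mask: 255.128.0.0


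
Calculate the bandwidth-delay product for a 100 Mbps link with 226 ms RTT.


BDP = bandwidth * RTT
= 100 Mbps * 226 ms
= 100 * 1e6 * 226 / 1000 bits
= 22600000 bits
= 2825000 bytes
= 2758.7891 KB
BDP = 22600000 bits (2825000 bytes)


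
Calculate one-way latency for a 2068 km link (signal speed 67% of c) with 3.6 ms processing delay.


Speed = 0.67 * 3e5 km/s = 201000 km/s
Propagation delay = 2068 / 201000 = 0.0103 s = 10.2886 ms
Processing delay = 3.6 ms
Total one-way latency = 13.8886 ms


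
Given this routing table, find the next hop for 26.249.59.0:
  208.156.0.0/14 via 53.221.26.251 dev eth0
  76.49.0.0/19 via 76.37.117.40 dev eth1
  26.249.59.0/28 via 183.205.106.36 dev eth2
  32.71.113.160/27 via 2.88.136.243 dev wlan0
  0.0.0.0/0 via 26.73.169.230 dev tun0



Longest prefix match for 26.249.59.0:
  /14 208.156.0.0: no
  /19 76.49.0.0: no
  /28 26.249.59.0: MATCH
  /27 32.71.113.160: no
  /0 0.0.0.0: MATCH
Selected: next-hop 183.205.106.36 via eth2 (matched /28)


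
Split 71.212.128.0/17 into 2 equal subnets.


New prefix = 17 + 1 = 18
Each subnet has 16384 addresses
  71.212.128.0/18
  71.212.192.0/18
Subnets: 71.212.128.0/18, 71.212.192.0/18


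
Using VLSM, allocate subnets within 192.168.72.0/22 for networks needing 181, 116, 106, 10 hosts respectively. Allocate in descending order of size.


181 hosts -> /24 (254 usable): 192.168.72.0/24
116 hosts -> /25 (126 usable): 192.168.73.0/25
106 hosts -> /25 (126 usable): 192.168.73.128/25
10 hosts -> /28 (14 usable): 192.168.74.0/28
Allocation: 192.168.72.0/24 (181 hosts, 254 usable); 192.168.73.0/25 (116 hosts, 126 usable); 192.168.73.128/25 (106 hosts, 126 usable); 192.168.74.0/28 (10 hosts, 14 usable)


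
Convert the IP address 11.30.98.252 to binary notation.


11 = 00001011
30 = 00011110
98 = 01100010
252 = 11111100
Binary: 00001011.00011110.01100010.11111100


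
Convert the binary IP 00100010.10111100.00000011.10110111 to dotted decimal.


00100010 = 34
10111100 = 188
00000011 = 3
10110111 = 183
IP: 34.188.3.183


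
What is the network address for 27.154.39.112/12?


IP:   00011011.10011010.00100111.01110000
Mask: 11111111.11110000.00000000.00000000
AND operation:
Net:  00011011.10010000.00000000.00000000
Network: 27.144.0.0/12


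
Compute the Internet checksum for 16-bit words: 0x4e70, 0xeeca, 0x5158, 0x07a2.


Sum all words (with carry folding):
+ 0x4e70 = 0x4e70
+ 0xeeca = 0x3d3b
+ 0x5158 = 0x8e93
+ 0x07a2 = 0x9635
One's complement: ~0x9635
Checksum = 0x69ca


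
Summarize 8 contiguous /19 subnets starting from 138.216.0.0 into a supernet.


Original prefix: /19
Number of subnets: 8 = 2^3
New prefix = 19 - 3 = 16
Supernet: 138.216.0.0/16


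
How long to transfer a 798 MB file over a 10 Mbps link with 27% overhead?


Effective throughput = 10 * (1 - 27/100) = 7.3 Mbps
File size in Mb = 798 * 8 = 6384 Mb
Time = 6384 / 7.3
Time = 874.5205 seconds


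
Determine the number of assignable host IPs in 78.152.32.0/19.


Host bits = 32 - 19 = 13
Total addresses = 2^13 = 8192
Usable = total - 2 (network and broadcast)
Usable hosts: 8190


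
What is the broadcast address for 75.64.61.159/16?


Network: 75.64.0.0/16
Host bits = 16
Set all host bits to 1:
Broadcast: 75.64.255.255


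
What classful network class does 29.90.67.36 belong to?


First octet: 29
Binary: 00011101
0xxxxxxx -> Class A (1-126)
Class A, default mask 255.0.0.0 (/8)


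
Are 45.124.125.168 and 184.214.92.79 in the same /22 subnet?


Mask: 255.255.252.0
45.124.125.168 AND mask = 45.124.124.0
184.214.92.79 AND mask = 184.214.92.0
No, different subnets (45.124.124.0 vs 184.214.92.0)


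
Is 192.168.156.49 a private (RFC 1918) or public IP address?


RFC 1918 private ranges:
  10.0.0.0/8 (10.0.0.0 - 10.255.255.255)
  172.16.0.0/12 (172.16.0.0 - 172.31.255.255)
  192.168.0.0/16 (192.168.0.0 - 192.168.255.255)
Private (in 192.168.0.0/16)


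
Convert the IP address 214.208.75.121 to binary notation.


214 = 11010110
208 = 11010000
75 = 01001011
121 = 01111001
Binary: 11010110.11010000.01001011.01111001


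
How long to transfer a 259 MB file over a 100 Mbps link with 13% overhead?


Effective throughput = 100 * (1 - 13/100) = 87 Mbps
File size in Mb = 259 * 8 = 2072 Mb
Time = 2072 / 87
Time = 23.8161 seconds


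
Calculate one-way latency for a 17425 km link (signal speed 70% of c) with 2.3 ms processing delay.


Speed = 0.7 * 3e5 km/s = 210000 km/s
Propagation delay = 17425 / 210000 = 0.083 s = 82.9762 ms
Processing delay = 2.3 ms
Total one-way latency = 85.2762 ms


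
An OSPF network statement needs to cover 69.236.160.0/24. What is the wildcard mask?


Subnet mask: 255.255.255.0
Wildcard = 255.255.255.255 - subnet mask
255 - 255 = 0
255 - 255 = 0
255 - 255 = 0
255 - 0 = 255
Wildcard: 0.0.0.255


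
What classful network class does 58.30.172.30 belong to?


First octet: 58
Binary: 00111010
0xxxxxxx -> Class A (1-126)
Class A, default mask 255.0.0.0 (/8)


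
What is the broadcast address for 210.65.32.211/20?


Network: 210.65.32.0/20
Host bits = 12
Set all host bits to 1:
Broadcast: 210.65.47.255


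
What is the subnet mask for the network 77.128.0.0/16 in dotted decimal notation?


/16 means 16 network bits, 16 host bits
Binary: 11111111111111110000000000000000
Mask: 255.255.0.0


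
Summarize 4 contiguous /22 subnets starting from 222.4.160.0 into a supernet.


Original prefix: /22
Number of subnets: 4 = 2^2
New prefix = 22 - 2 = 20
Supernet: 222.4.160.0/20


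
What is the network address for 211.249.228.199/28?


IP:   11010011.11111001.11100100.11000111
Mask: 11111111.11111111.11111111.11110000
AND operation:
Net:  11010011.11111001.11100100.11000000
Network: 211.249.228.192/28


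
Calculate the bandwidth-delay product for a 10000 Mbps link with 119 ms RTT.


BDP = bandwidth * RTT
= 10000 Mbps * 119 ms
= 10000 * 1e6 * 119 / 1000 bits
= 1190000000 bits
= 148750000 bytes
= 145263.6719 KB
BDP = 1190000000 bits (148750000 bytes)


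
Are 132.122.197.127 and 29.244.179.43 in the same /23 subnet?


Mask: 255.255.254.0
132.122.197.127 AND mask = 132.122.196.0
29.244.179.43 AND mask = 29.244.178.0
No, different subnets (132.122.196.0 vs 29.244.178.0)


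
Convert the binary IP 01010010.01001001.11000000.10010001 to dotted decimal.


01010010 = 82
01001001 = 73
11000000 = 192
10010001 = 145
IP: 82.73.192.145


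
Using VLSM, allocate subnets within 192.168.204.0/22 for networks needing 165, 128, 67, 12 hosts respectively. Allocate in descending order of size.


165 hosts -> /24 (254 usable): 192.168.204.0/24
128 hosts -> /24 (254 usable): 192.168.205.0/24
67 hosts -> /25 (126 usable): 192.168.206.0/25
12 hosts -> /28 (14 usable): 192.168.206.128/28
Allocation: 192.168.204.0/24 (165 hosts, 254 usable); 192.168.205.0/24 (128 hosts, 254 usable); 192.168.206.0/25 (67 hosts, 126 usable); 192.168.206.128/28 (12 hosts, 14 usable)


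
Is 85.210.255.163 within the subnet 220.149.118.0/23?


Subnet network: 220.149.118.0
Test IP AND mask: 85.210.254.0
No, 85.210.255.163 is not in 220.149.118.0/23


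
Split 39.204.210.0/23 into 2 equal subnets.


New prefix = 23 + 1 = 24
Each subnet has 256 addresses
  39.204.210.0/24
  39.204.211.0/24
Subnets: 39.204.210.0/24, 39.204.211.0/24


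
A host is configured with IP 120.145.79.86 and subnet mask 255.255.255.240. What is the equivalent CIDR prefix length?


Binary: 11111111.11111111.11111111.11110000
Count leading 1s
Prefix: /28


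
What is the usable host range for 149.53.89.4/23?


Network: 149.53.88.0
Broadcast: 149.53.89.255
First usable = network + 1
Last usable = broadcast - 1
Range: 149.53.88.1 to 149.53.89.254


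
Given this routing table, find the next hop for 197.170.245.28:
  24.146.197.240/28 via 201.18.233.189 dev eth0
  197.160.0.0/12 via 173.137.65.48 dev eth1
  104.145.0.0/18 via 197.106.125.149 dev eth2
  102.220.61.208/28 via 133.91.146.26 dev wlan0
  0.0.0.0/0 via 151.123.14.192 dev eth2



Longest prefix match for 197.170.245.28:
  /28 24.146.197.240: no
  /12 197.160.0.0: MATCH
  /18 104.145.0.0: no
  /28 102.220.61.208: no
  /0 0.0.0.0: MATCH
Selected: next-hop 173.137.65.48 via eth1 (matched /12)


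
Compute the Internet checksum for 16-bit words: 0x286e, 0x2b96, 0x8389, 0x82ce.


Sum all words (with carry folding):
+ 0x286e = 0x286e
+ 0x2b96 = 0x5404
+ 0x8389 = 0xd78d
+ 0x82ce = 0x5a5c
One's complement: ~0x5a5c
Checksum = 0xa5a3


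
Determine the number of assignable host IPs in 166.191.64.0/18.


Host bits = 32 - 18 = 14
Total addresses = 2^14 = 16384
Usable = total - 2 (network and broadcast)
Usable hosts: 16382


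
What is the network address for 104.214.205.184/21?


IP:   01101000.11010110.11001101.10111000
Mask: 11111111.11111111.11111000.00000000
AND operation:
Net:  01101000.11010110.11001000.00000000
Network: 104.214.200.0/21


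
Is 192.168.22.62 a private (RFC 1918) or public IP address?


RFC 1918 private ranges:
  10.0.0.0/8 (10.0.0.0 - 10.255.255.255)
  172.16.0.0/12 (172.16.0.0 - 172.31.255.255)
  192.168.0.0/16 (192.168.0.0 - 192.168.255.255)
Private (in 192.168.0.0/16)


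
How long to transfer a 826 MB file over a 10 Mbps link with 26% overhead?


Effective throughput = 10 * (1 - 26/100) = 7.4 Mbps
File size in Mb = 826 * 8 = 6608 Mb
Time = 6608 / 7.4
Time = 892.973 seconds


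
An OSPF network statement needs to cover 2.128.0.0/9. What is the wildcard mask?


Subnet mask: 255.128.0.0
Wildcard = 255.255.255.255 - subnet mask
255 - 255 = 0
255 - 128 = 127
255 - 0 = 255
255 - 0 = 255
Wildcard: 0.127.255.255


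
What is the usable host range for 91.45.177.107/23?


Network: 91.45.176.0
Broadcast: 91.45.177.255
First usable = network + 1
Last usable = broadcast - 1
Range: 91.45.176.1 to 91.45.177.254


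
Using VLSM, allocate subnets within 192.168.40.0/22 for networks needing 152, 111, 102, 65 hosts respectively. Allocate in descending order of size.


152 hosts -> /24 (254 usable): 192.168.40.0/24
111 hosts -> /25 (126 usable): 192.168.41.0/25
102 hosts -> /25 (126 usable): 192.168.41.128/25
65 hosts -> /25 (126 usable): 192.168.42.0/25
Allocation: 192.168.40.0/24 (152 hosts, 254 usable); 192.168.41.0/25 (111 hosts, 126 usable); 192.168.41.128/25 (102 hosts, 126 usable); 192.168.42.0/25 (65 hosts, 126 usable)


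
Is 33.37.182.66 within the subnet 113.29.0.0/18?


Subnet network: 113.29.0.0
Test IP AND mask: 33.37.128.0
No, 33.37.182.66 is not in 113.29.0.0/18


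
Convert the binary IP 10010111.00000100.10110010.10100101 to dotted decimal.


10010111 = 151
00000100 = 4
10110010 = 178
10100101 = 165
IP: 151.4.178.165


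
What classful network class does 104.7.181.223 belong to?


First octet: 104
Binary: 01101000
0xxxxxxx -> Class A (1-126)
Class A, default mask 255.0.0.0 (/8)


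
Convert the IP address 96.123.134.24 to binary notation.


96 = 01100000
123 = 01111011
134 = 10000110
24 = 00011000
Binary: 01100000.01111011.10000110.00011000


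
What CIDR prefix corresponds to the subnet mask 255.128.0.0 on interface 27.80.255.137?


Binary: 11111111.10000000.00000000.00000000
Count leading 1s
Prefix: /9


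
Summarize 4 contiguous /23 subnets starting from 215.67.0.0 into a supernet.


Original prefix: /23
Number of subnets: 4 = 2^2
New prefix = 23 - 2 = 21
Supernet: 215.67.0.0/21


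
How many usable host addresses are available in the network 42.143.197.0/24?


Host bits = 32 - 24 = 8
Total addresses = 2^8 = 256
Usable = total - 2 (network and broadcast)
Usable hosts: 254


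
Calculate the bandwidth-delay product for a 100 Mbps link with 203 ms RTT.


BDP = bandwidth * RTT
= 100 Mbps * 203 ms
= 100 * 1e6 * 203 / 1000 bits
= 20300000 bits
= 2537500 bytes
= 2478.0273 KB
BDP = 20300000 bits (2537500 bytes)


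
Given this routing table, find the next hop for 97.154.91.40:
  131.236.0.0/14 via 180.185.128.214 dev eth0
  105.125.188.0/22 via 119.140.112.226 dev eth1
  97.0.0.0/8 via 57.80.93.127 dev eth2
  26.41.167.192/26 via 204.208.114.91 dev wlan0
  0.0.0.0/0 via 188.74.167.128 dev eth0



Longest prefix match for 97.154.91.40:
  /14 131.236.0.0: no
  /22 105.125.188.0: no
  /8 97.0.0.0: MATCH
  /26 26.41.167.192: no
  /0 0.0.0.0: MATCH
Selected: next-hop 57.80.93.127 via eth2 (matched /8)


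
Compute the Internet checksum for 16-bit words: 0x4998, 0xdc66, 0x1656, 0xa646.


Sum all words (with carry folding):
+ 0x4998 = 0x4998
+ 0xdc66 = 0x25ff
+ 0x1656 = 0x3c55
+ 0xa646 = 0xe29b
One's complement: ~0xe29b
Checksum = 0x1d64


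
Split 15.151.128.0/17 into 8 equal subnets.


New prefix = 17 + 3 = 20
Each subnet has 4096 addresses
  15.151.128.0/20
  15.151.144.0/20
  15.151.160.0/20
  15.151.176.0/20
  15.151.192.0/20
  15.151.208.0/20
  15.151.224.0/20
  15.151.240.0/20
Subnets: 15.151.128.0/20, 15.151.144.0/20, 15.151.160.0/20, 15.151.176.0/20, 15.151.192.0/20, 15.151.208.0/20, 15.151.224.0/20, 15.151.240.0/20


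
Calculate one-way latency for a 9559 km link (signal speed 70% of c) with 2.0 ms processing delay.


Speed = 0.7 * 3e5 km/s = 210000 km/s
Propagation delay = 9559 / 210000 = 0.0455 s = 45.519 ms
Processing delay = 2.0 ms
Total one-way latency = 47.519 ms


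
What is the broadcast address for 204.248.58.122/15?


Network: 204.248.0.0/15
Host bits = 17
Set all host bits to 1:
Broadcast: 204.249.255.255


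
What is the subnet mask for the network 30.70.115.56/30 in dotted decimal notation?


/30 means 30 network bits, 2 host bits
Binary: 11111111111111111111111111111100
Mask: 255.255.255.252


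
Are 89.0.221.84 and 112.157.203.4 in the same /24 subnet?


Mask: 255.255.255.0
89.0.221.84 AND mask = 89.0.221.0
112.157.203.4 AND mask = 112.157.203.0
No, different subnets (89.0.221.0 vs 112.157.203.0)


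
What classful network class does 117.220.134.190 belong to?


First octet: 117
Binary: 01110101
0xxxxxxx -> Class A (1-126)
Class A, default mask 255.0.0.0 (/8)


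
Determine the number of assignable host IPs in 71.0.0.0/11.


Host bits = 32 - 11 = 21
Total addresses = 2^21 = 2097152
Usable = total - 2 (network and broadcast)
Usable hosts: 2097150


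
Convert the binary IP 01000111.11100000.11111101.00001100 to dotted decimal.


01000111 = 71
11100000 = 224
11111101 = 253
00001100 = 12
IP: 71.224.253.12


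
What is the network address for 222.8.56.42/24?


IP:   11011110.00001000.00111000.00101010
Mask: 11111111.11111111.11111111.00000000
AND operation:
Net:  11011110.00001000.00111000.00000000
Network: 222.8.56.0/24


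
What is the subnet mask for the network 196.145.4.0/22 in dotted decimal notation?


/22 means 22 network bits, 10 host bits
Binary: 11111111111111111111110000000000
Mask: 255.255.252.0


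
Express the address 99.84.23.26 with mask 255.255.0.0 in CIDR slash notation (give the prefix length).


Binary: 11111111.11111111.00000000.00000000
Count leading 1s
Prefix: /16


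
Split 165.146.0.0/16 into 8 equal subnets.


New prefix = 16 + 3 = 19
Each subnet has 8192 addresses
  165.146.0.0/19
  165.146.32.0/19
  165.146.64.0/19
  165.146.96.0/19
  165.146.128.0/19
  165.146.160.0/19
  165.146.192.0/19
  165.146.224.0/19
Subnets: 165.146.0.0/19, 165.146.32.0/19, 165.146.64.0/19, 165.146.96.0/19, 165.146.128.0/19, 165.146.160.0/19, 165.146.192.0/19, 165.146.224.0/19


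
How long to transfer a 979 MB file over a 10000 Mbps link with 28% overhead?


Effective throughput = 10000 * (1 - 28/100) = 7200 Mbps
File size in Mb = 979 * 8 = 7832 Mb
Time = 7832 / 7200
Time = 1.0878 seconds


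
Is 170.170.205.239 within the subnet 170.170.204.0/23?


Subnet network: 170.170.204.0
Test IP AND mask: 170.170.204.0
Yes, 170.170.205.239 is in 170.170.204.0/23


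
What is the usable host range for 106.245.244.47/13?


Network: 106.240.0.0
Broadcast: 106.247.255.255
First usable = network + 1
Last usable = broadcast - 1
Range: 106.240.0.1 to 106.247.255.254


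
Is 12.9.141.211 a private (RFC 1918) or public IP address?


RFC 1918 private ranges:
  10.0.0.0/8 (10.0.0.0 - 10.255.255.255)
  172.16.0.0/12 (172.16.0.0 - 172.31.255.255)
  192.168.0.0/16 (192.168.0.0 - 192.168.255.255)
Public (not in any RFC 1918 range)


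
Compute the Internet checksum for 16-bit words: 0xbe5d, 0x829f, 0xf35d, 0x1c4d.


Sum all words (with carry folding):
+ 0xbe5d = 0xbe5d
+ 0x829f = 0x40fd
+ 0xf35d = 0x345b
+ 0x1c4d = 0x50a8
One's complement: ~0x50a8
Checksum = 0xaf57


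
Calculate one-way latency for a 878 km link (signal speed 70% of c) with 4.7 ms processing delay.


Speed = 0.7 * 3e5 km/s = 210000 km/s
Propagation delay = 878 / 210000 = 0.0042 s = 4.181 ms
Processing delay = 4.7 ms
Total one-way latency = 8.881 ms


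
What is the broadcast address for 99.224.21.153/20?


Network: 99.224.16.0/20
Host bits = 12
Set all host bits to 1:
Broadcast: 99.224.31.255


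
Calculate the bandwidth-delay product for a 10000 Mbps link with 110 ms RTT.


BDP = bandwidth * RTT
= 10000 Mbps * 110 ms
= 10000 * 1e6 * 110 / 1000 bits
= 1100000000 bits
= 137500000 bytes
= 134277.3438 KB
BDP = 1100000000 bits (137500000 bytes)


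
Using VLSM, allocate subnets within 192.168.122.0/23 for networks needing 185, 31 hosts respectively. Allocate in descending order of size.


185 hosts -> /24 (254 usable): 192.168.122.0/24
31 hosts -> /26 (62 usable): 192.168.123.0/26
Allocation: 192.168.122.0/24 (185 hosts, 254 usable); 192.168.123.0/26 (31 hosts, 62 usable)


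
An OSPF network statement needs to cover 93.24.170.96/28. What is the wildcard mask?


Subnet mask: 255.255.255.240
Wildcard = 255.255.255.255 - subnet mask
255 - 255 = 0
255 - 255 = 0
255 - 255 = 0
255 - 240 = 15
Wildcard: 0.0.0.15


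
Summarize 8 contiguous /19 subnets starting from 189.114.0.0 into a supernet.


Original prefix: /19
Number of subnets: 8 = 2^3
New prefix = 19 - 3 = 16
Supernet: 189.114.0.0/16


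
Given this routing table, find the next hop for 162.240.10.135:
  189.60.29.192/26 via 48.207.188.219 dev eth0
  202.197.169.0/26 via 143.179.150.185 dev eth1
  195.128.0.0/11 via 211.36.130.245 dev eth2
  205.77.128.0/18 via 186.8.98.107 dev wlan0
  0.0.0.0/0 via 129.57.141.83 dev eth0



Longest prefix match for 162.240.10.135:
  /26 189.60.29.192: no
  /26 202.197.169.0: no
  /11 195.128.0.0: no
  /18 205.77.128.0: no
  /0 0.0.0.0: MATCH
Selected: next-hop 129.57.141.83 via eth0 (matched /0)


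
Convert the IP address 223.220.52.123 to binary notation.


223 = 11011111
220 = 11011100
52 = 00110100
123 = 01111011
Binary: 11011111.11011100.00110100.01111011


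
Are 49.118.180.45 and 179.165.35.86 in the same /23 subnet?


Mask: 255.255.254.0
49.118.180.45 AND mask = 49.118.180.0
179.165.35.86 AND mask = 179.165.34.0
No, different subnets (49.118.180.0 vs 179.165.34.0)


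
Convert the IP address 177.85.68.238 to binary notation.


177 = 10110001
85 = 01010101
68 = 01000100
238 = 11101110
Binary: 10110001.01010101.01000100.11101110


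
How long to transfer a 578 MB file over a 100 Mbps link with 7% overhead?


Effective throughput = 100 * (1 - 7/100) = 93 Mbps
File size in Mb = 578 * 8 = 4624 Mb
Time = 4624 / 93
Time = 49.7204 seconds


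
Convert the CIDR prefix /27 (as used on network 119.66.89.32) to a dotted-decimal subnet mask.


/27 means 27 network bits, 5 host bits
Binary: 11111111111111111111111111100000
Mask: 255.255.255.224


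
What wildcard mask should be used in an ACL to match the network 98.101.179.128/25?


Subnet mask: 255.255.255.128
Wildcard = 255.255.255.255 - subnet mask
255 - 255 = 0
255 - 255 = 0
255 - 255 = 0
255 - 128 = 127
Wildcard: 0.0.0.127


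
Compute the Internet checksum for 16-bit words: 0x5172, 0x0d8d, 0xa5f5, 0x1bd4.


Sum all words (with carry folding):
+ 0x5172 = 0x5172
+ 0x0d8d = 0x5eff
+ 0xa5f5 = 0x04f5
+ 0x1bd4 = 0x20c9
One's complement: ~0x20c9
Checksum = 0xdf36


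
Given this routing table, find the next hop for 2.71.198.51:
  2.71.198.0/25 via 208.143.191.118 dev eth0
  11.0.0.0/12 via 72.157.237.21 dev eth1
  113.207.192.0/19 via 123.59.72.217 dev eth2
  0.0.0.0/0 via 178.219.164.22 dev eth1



Longest prefix match for 2.71.198.51:
  /25 2.71.198.0: MATCH
  /12 11.0.0.0: no
  /19 113.207.192.0: no
  /0 0.0.0.0: MATCH
Selected: next-hop 208.143.191.118 via eth0 (matched /25)


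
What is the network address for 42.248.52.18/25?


IP:   00101010.11111000.00110100.00010010
Mask: 11111111.11111111.11111111.10000000
AND operation:
Net:  00101010.11111000.00110100.00000000
Network: 42.248.52.0/25


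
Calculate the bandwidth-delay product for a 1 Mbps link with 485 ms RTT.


BDP = bandwidth * RTT
= 1 Mbps * 485 ms
= 1 * 1e6 * 485 / 1000 bits
= 485000 bits
= 60625 bytes
= 59.2041 KB
BDP = 485000 bits (60625 bytes)


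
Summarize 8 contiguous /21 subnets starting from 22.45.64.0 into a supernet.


Original prefix: /21
Number of subnets: 8 = 2^3
New prefix = 21 - 3 = 18
Supernet: 22.45.64.0/18


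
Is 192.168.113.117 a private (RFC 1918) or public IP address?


RFC 1918 private ranges:
  10.0.0.0/8 (10.0.0.0 - 10.255.255.255)
  172.16.0.0/12 (172.16.0.0 - 172.31.255.255)
  192.168.0.0/16 (192.168.0.0 - 192.168.255.255)
Private (in 192.168.0.0/16)


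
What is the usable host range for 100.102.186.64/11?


Network: 100.96.0.0
Broadcast: 100.127.255.255
First usable = network + 1
Last usable = broadcast - 1
Range: 100.96.0.1 to 100.127.255.254


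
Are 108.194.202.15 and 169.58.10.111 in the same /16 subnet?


Mask: 255.255.0.0
108.194.202.15 AND mask = 108.194.0.0
169.58.10.111 AND mask = 169.58.0.0
No, different subnets (108.194.0.0 vs 169.58.0.0)


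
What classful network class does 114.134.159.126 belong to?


First octet: 114
Binary: 01110010
0xxxxxxx -> Class A (1-126)
Class A, default mask 255.0.0.0 (/8)


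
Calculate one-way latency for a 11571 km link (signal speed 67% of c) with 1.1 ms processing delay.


Speed = 0.67 * 3e5 km/s = 201000 km/s
Propagation delay = 11571 / 201000 = 0.0576 s = 57.5672 ms
Processing delay = 1.1 ms
Total one-way latency = 58.6672 ms


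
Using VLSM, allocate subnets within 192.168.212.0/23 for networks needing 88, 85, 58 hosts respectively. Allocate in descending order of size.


88 hosts -> /25 (126 usable): 192.168.212.0/25
85 hosts -> /25 (126 usable): 192.168.212.128/25
58 hosts -> /26 (62 usable): 192.168.213.0/26
Allocation: 192.168.212.0/25 (88 hosts, 126 usable); 192.168.212.128/25 (85 hosts, 126 usable); 192.168.213.0/26 (58 hosts, 62 usable)


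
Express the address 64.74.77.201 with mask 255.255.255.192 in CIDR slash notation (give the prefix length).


Binary: 11111111.11111111.11111111.11000000
Count leading 1s
Prefix: /26


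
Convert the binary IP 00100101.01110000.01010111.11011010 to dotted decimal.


00100101 = 37
01110000 = 112
01010111 = 87
11011010 = 218
IP: 37.112.87.218


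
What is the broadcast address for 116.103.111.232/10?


Network: 116.64.0.0/10
Host bits = 22
Set all host bits to 1:
Broadcast: 116.127.255.255


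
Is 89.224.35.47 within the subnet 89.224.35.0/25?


Subnet network: 89.224.35.0
Test IP AND mask: 89.224.35.0
Yes, 89.224.35.47 is in 89.224.35.0/25


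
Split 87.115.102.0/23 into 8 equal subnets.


New prefix = 23 + 3 = 26
Each subnet has 64 addresses
  87.115.102.0/26
  87.115.102.64/26
  87.115.102.128/26
  87.115.102.192/26
  87.115.103.0/26
  87.115.103.64/26
  87.115.103.128/26
  87.115.103.192/26
Subnets: 87.115.102.0/26, 87.115.102.64/26, 87.115.102.128/26, 87.115.102.192/26, 87.115.103.0/26, 87.115.103.64/26, 87.115.103.128/26, 87.115.103.192/26


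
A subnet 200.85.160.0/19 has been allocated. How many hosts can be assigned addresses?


Host bits = 32 - 19 = 13
Total addresses = 2^13 = 8192
Usable = total - 2 (network and broadcast)
Usable hosts: 8190


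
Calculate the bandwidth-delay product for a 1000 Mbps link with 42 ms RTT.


BDP = bandwidth * RTT
= 1000 Mbps * 42 ms
= 1000 * 1e6 * 42 / 1000 bits
= 42000000 bits
= 5250000 bytes
= 5126.9531 KB
BDP = 42000000 bits (5250000 bytes)


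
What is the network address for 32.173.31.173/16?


IP:   00100000.10101101.00011111.10101101
Mask: 11111111.11111111.00000000.00000000
AND operation:
Net:  00100000.10101101.00000000.00000000
Network: 32.173.0.0/16


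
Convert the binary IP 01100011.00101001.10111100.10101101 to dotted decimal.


01100011 = 99
00101001 = 41
10111100 = 188
10101101 = 173
IP: 99.41.188.173


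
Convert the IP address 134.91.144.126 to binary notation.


134 = 10000110
91 = 01011011
144 = 10010000
126 = 01111110
Binary: 10000110.01011011.10010000.01111110


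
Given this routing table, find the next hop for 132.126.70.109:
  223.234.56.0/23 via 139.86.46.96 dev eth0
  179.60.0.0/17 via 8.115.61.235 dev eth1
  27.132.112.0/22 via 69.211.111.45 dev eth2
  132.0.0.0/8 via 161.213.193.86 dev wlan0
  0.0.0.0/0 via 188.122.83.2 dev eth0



Longest prefix match for 132.126.70.109:
  /23 223.234.56.0: no
  /17 179.60.0.0: no
  /22 27.132.112.0: no
  /8 132.0.0.0: MATCH
  /0 0.0.0.0: MATCH
Selected: next-hop 161.213.193.86 via wlan0 (matched /8)


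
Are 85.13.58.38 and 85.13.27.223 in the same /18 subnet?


Mask: 255.255.192.0
85.13.58.38 AND mask = 85.13.0.0
85.13.27.223 AND mask = 85.13.0.0
Yes, same subnet (85.13.0.0)


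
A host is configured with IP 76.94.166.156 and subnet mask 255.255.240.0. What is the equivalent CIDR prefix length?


Binary: 11111111.11111111.11110000.00000000
Count leading 1s
Prefix: /20


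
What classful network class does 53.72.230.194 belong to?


First octet: 53
Binary: 00110101
0xxxxxxx -> Class A (1-126)
Class A, default mask 255.0.0.0 (/8)


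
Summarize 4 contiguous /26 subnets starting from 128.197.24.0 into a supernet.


Original prefix: /26
Number of subnets: 4 = 2^2
New prefix = 26 - 2 = 24
Supernet: 128.197.24.0/24


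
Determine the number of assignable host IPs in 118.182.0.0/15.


Host bits = 32 - 15 = 17
Total addresses = 2^17 = 131072
Usable = total - 2 (network and broadcast)
Usable hosts: 131070


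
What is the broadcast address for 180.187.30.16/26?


Network: 180.187.30.0/26
Host bits = 6
Set all host bits to 1:
Broadcast: 180.187.30.63


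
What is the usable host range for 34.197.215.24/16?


Network: 34.197.0.0
Broadcast: 34.197.255.255
First usable = network + 1
Last usable = broadcast - 1
Range: 34.197.0.1 to 34.197.255.254


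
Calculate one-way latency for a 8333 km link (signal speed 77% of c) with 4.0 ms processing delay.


Speed = 0.77 * 3e5 km/s = 231000 km/s
Propagation delay = 8333 / 231000 = 0.0361 s = 36.0736 ms
Processing delay = 4.0 ms
Total one-way latency = 40.0736 ms


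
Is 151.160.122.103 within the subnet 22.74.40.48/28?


Subnet network: 22.74.40.48
Test IP AND mask: 151.160.122.96
No, 151.160.122.103 is not in 22.74.40.48/28


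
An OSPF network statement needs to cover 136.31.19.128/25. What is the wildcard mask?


Subnet mask: 255.255.255.128
Wildcard = 255.255.255.255 - subnet mask
255 - 255 = 0
255 - 255 = 0
255 - 255 = 0
255 - 128 = 127
Wildcard: 0.0.0.127


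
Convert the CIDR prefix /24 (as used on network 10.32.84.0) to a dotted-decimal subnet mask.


/24 means 24 network bits, 8 host bits
Binary: 11111111111111111111111100000000
Mask: 255.255.255.0


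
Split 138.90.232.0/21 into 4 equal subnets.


New prefix = 21 + 2 = 23
Each subnet has 512 addresses
  138.90.232.0/23
  138.90.234.0/23
  138.90.236.0/23
  138.90.238.0/23
Subnets: 138.90.232.0/23, 138.90.234.0/23, 138.90.236.0/23, 138.90.238.0/23


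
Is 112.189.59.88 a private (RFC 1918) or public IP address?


RFC 1918 private ranges:
  10.0.0.0/8 (10.0.0.0 - 10.255.255.255)
  172.16.0.0/12 (172.16.0.0 - 172.31.255.255)
  192.168.0.0/16 (192.168.0.0 - 192.168.255.255)
Public (not in any RFC 1918 range)


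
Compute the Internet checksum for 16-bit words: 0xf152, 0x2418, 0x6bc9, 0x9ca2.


Sum all words (with carry folding):
+ 0xf152 = 0xf152
+ 0x2418 = 0x156b
+ 0x6bc9 = 0x8134
+ 0x9ca2 = 0x1dd7
One's complement: ~0x1dd7
Checksum = 0xe228


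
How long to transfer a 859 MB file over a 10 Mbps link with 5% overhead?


Effective throughput = 10 * (1 - 5/100) = 9.5 Mbps
File size in Mb = 859 * 8 = 6872 Mb
Time = 6872 / 9.5
Time = 723.3684 seconds


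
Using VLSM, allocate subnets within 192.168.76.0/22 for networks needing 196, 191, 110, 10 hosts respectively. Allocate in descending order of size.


196 hosts -> /24 (254 usable): 192.168.76.0/24
191 hosts -> /24 (254 usable): 192.168.77.0/24
110 hosts -> /25 (126 usable): 192.168.78.0/25
10 hosts -> /28 (14 usable): 192.168.78.128/28
Allocation: 192.168.76.0/24 (196 hosts, 254 usable); 192.168.77.0/24 (191 hosts, 254 usable); 192.168.78.0/25 (110 hosts, 126 usable); 192.168.78.128/28 (10 hosts, 14 usable)


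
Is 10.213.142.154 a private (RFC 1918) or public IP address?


RFC 1918 private ranges:
  10.0.0.0/8 (10.0.0.0 - 10.255.255.255)
  172.16.0.0/12 (172.16.0.0 - 172.31.255.255)
  192.168.0.0/16 (192.168.0.0 - 192.168.255.255)
Private (in 10.0.0.0/8)


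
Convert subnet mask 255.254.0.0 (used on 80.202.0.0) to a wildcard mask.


Subnet mask: 255.254.0.0
Wildcard = 255.255.255.255 - subnet mask
255 - 255 = 0
255 - 254 = 1
255 - 0 = 255
255 - 0 = 255
Wildcard: 0.1.255.255


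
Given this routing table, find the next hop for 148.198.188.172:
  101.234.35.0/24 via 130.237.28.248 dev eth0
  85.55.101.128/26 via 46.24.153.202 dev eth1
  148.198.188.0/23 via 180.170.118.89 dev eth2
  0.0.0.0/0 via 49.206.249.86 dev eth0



Longest prefix match for 148.198.188.172:
  /24 101.234.35.0: no
  /26 85.55.101.128: no
  /23 148.198.188.0: MATCH
  /0 0.0.0.0: MATCH
Selected: next-hop 180.170.118.89 via eth2 (matched /23)


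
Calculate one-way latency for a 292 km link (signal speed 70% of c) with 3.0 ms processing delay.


Speed = 0.7 * 3e5 km/s = 210000 km/s
Propagation delay = 292 / 210000 = 0.0014 s = 1.3905 ms
Processing delay = 3.0 ms
Total one-way latency = 4.3905 ms


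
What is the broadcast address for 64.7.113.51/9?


Network: 64.0.0.0/9
Host bits = 23
Set all host bits to 1:
Broadcast: 64.127.255.255


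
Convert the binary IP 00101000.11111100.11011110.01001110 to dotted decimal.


00101000 = 40
11111100 = 252
11011110 = 222
01001110 = 78
IP: 40.252.222.78


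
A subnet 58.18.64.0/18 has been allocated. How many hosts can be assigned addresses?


Host bits = 32 - 18 = 14
Total addresses = 2^14 = 16384
Usable = total - 2 (network and broadcast)
Usable hosts: 16382


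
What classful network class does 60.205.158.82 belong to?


First octet: 60
Binary: 00111100
0xxxxxxx -> Class A (1-126)
Class A, default mask 255.0.0.0 (/8)


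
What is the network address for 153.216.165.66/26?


IP:   10011001.11011000.10100101.01000010
Mask: 11111111.11111111.11111111.11000000
AND operation:
Net:  10011001.11011000.10100101.01000000
Network: 153.216.165.64/26


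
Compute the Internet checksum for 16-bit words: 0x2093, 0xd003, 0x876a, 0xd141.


Sum all words (with carry folding):
+ 0x2093 = 0x2093
+ 0xd003 = 0xf096
+ 0x876a = 0x7801
+ 0xd141 = 0x4943
One's complement: ~0x4943
Checksum = 0xb6bc


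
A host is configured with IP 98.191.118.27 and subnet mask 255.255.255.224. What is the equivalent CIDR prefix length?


Binary: 11111111.11111111.11111111.11100000
Count leading 1s
Prefix: /27


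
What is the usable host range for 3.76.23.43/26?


Network: 3.76.23.0
Broadcast: 3.76.23.63
First usable = network + 1
Last usable = broadcast - 1
Range: 3.76.23.1 to 3.76.23.62


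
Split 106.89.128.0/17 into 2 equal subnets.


New prefix = 17 + 1 = 18
Each subnet has 16384 addresses
  106.89.128.0/18
  106.89.192.0/18
Subnets: 106.89.128.0/18, 106.89.192.0/18


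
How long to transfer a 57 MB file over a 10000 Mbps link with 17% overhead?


Effective throughput = 10000 * (1 - 17/100) = 8300 Mbps
File size in Mb = 57 * 8 = 456 Mb
Time = 456 / 8300
Time = 0.0549 seconds


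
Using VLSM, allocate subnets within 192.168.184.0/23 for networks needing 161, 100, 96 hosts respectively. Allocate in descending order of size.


161 hosts -> /24 (254 usable): 192.168.184.0/24
100 hosts -> /25 (126 usable): 192.168.185.0/25
96 hosts -> /25 (126 usable): 192.168.185.128/25
Allocation: 192.168.184.0/24 (161 hosts, 254 usable); 192.168.185.0/25 (100 hosts, 126 usable); 192.168.185.128/25 (96 hosts, 126 usable)


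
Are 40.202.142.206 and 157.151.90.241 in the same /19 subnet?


Mask: 255.255.224.0
40.202.142.206 AND mask = 40.202.128.0
157.151.90.241 AND mask = 157.151.64.0
No, different subnets (40.202.128.0 vs 157.151.64.0)


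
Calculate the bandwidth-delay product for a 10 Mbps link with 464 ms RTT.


BDP = bandwidth * RTT
= 10 Mbps * 464 ms
= 10 * 1e6 * 464 / 1000 bits
= 4640000 bits
= 580000 bytes
= 566.4062 KB
BDP = 4640000 bits (580000 bytes)


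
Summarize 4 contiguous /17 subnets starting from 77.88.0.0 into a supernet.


Original prefix: /17
Number of subnets: 4 = 2^2
New prefix = 17 - 2 = 15
Supernet: 77.88.0.0/15


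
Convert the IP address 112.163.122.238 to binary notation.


112 = 01110000
163 = 10100011
122 = 01111010
238 = 11101110
Binary: 01110000.10100011.01111010.11101110


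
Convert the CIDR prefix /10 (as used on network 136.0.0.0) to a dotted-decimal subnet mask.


/10 means 10 network bits, 22 host bits
Binary: 11111111110000000000000000000000
Mask: 255.192.0.0


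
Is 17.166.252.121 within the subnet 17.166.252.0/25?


Subnet network: 17.166.252.0
Test IP AND mask: 17.166.252.0
Yes, 17.166.252.121 is in 17.166.252.0/25


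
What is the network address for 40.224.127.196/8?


IP:   00101000.11100000.01111111.11000100
Mask: 11111111.00000000.00000000.00000000
AND operation:
Net:  00101000.00000000.00000000.00000000
Network: 40.0.0.0/8


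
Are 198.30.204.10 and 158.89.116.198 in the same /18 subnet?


Mask: 255.255.192.0
198.30.204.10 AND mask = 198.30.192.0
158.89.116.198 AND mask = 158.89.64.0
No, different subnets (198.30.192.0 vs 158.89.64.0)


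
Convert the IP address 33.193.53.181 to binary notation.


33 = 00100001
193 = 11000001
53 = 00110101
181 = 10110101
Binary: 00100001.11000001.00110101.10110101


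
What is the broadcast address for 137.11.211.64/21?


Network: 137.11.208.0/21
Host bits = 11
Set all host bits to 1:
Broadcast: 137.11.215.255


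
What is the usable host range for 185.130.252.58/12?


Network: 185.128.0.0
Broadcast: 185.143.255.255
First usable = network + 1
Last usable = broadcast - 1
Range: 185.128.0.1 to 185.143.255.254
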